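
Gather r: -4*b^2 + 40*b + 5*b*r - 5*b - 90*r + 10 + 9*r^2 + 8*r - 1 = -4*b^2 + 35*b + 9*r^2 + r*(5*b - 82) + 9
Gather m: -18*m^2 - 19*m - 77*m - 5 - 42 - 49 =-18*m^2 - 96*m - 96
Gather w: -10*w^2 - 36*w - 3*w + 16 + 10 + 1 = -10*w^2 - 39*w + 27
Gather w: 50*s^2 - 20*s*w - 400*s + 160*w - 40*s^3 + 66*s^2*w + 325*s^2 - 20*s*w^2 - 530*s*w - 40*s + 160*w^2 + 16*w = -40*s^3 + 375*s^2 - 440*s + w^2*(160 - 20*s) + w*(66*s^2 - 550*s + 176)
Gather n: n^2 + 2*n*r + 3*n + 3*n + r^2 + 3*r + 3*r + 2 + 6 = n^2 + n*(2*r + 6) + r^2 + 6*r + 8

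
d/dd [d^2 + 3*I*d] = 2*d + 3*I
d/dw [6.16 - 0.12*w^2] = -0.24*w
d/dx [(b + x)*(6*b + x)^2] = (6*b + x)*(8*b + 3*x)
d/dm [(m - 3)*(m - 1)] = 2*m - 4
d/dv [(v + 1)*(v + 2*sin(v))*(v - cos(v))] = (v + 1)*(v + 2*sin(v))*(sin(v) + 1) + (v + 1)*(v - cos(v))*(2*cos(v) + 1) + (v + 2*sin(v))*(v - cos(v))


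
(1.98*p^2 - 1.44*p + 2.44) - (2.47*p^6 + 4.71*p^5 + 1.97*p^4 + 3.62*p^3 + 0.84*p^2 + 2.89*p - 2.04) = -2.47*p^6 - 4.71*p^5 - 1.97*p^4 - 3.62*p^3 + 1.14*p^2 - 4.33*p + 4.48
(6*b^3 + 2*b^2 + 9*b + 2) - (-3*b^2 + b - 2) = 6*b^3 + 5*b^2 + 8*b + 4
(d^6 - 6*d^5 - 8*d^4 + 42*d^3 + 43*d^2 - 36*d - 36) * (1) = d^6 - 6*d^5 - 8*d^4 + 42*d^3 + 43*d^2 - 36*d - 36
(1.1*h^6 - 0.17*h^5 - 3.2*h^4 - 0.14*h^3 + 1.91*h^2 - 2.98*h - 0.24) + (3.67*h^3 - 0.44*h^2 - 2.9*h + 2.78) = 1.1*h^6 - 0.17*h^5 - 3.2*h^4 + 3.53*h^3 + 1.47*h^2 - 5.88*h + 2.54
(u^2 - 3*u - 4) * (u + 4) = u^3 + u^2 - 16*u - 16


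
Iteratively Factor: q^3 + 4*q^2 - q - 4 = (q + 1)*(q^2 + 3*q - 4) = (q + 1)*(q + 4)*(q - 1)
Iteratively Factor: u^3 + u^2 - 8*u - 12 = (u + 2)*(u^2 - u - 6) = (u - 3)*(u + 2)*(u + 2)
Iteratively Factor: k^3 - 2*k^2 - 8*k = (k + 2)*(k^2 - 4*k) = (k - 4)*(k + 2)*(k)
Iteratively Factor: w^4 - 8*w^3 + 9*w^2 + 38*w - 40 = (w - 4)*(w^3 - 4*w^2 - 7*w + 10) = (w - 4)*(w + 2)*(w^2 - 6*w + 5) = (w - 5)*(w - 4)*(w + 2)*(w - 1)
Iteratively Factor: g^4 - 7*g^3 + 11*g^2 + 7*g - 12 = (g - 1)*(g^3 - 6*g^2 + 5*g + 12) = (g - 4)*(g - 1)*(g^2 - 2*g - 3) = (g - 4)*(g - 3)*(g - 1)*(g + 1)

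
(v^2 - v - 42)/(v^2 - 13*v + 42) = (v + 6)/(v - 6)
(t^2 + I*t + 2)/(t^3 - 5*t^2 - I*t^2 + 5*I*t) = (t + 2*I)/(t*(t - 5))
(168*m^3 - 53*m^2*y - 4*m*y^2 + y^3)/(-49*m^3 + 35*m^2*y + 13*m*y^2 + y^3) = (24*m^2 - 11*m*y + y^2)/(-7*m^2 + 6*m*y + y^2)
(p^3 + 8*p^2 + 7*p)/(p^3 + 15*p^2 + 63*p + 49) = p/(p + 7)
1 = 1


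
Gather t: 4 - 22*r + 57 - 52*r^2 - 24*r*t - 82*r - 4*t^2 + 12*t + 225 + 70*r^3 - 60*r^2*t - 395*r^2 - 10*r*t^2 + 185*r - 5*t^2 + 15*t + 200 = 70*r^3 - 447*r^2 + 81*r + t^2*(-10*r - 9) + t*(-60*r^2 - 24*r + 27) + 486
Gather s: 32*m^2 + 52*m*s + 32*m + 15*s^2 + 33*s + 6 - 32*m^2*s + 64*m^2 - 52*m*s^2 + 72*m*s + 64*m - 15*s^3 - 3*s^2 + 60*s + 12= 96*m^2 + 96*m - 15*s^3 + s^2*(12 - 52*m) + s*(-32*m^2 + 124*m + 93) + 18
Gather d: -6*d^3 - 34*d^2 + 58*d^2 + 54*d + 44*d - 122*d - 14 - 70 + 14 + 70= -6*d^3 + 24*d^2 - 24*d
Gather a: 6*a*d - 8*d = 6*a*d - 8*d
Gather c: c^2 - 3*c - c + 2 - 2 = c^2 - 4*c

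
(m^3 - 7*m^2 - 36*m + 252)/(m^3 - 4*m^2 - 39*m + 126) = (m - 6)/(m - 3)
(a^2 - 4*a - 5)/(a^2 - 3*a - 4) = (a - 5)/(a - 4)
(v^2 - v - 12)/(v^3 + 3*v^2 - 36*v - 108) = (v - 4)/(v^2 - 36)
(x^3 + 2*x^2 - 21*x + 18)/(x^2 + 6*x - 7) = (x^2 + 3*x - 18)/(x + 7)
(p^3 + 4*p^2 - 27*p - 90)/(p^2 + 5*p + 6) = (p^2 + p - 30)/(p + 2)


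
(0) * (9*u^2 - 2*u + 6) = 0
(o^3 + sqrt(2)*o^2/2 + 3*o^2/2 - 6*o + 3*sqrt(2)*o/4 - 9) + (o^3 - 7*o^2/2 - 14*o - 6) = 2*o^3 - 2*o^2 + sqrt(2)*o^2/2 - 20*o + 3*sqrt(2)*o/4 - 15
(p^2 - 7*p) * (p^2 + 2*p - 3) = p^4 - 5*p^3 - 17*p^2 + 21*p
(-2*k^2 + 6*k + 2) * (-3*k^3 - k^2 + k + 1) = 6*k^5 - 16*k^4 - 14*k^3 + 2*k^2 + 8*k + 2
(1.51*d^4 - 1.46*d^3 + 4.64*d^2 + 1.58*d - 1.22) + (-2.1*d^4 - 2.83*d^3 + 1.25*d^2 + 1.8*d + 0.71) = -0.59*d^4 - 4.29*d^3 + 5.89*d^2 + 3.38*d - 0.51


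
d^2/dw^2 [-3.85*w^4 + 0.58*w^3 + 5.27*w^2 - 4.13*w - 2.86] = -46.2*w^2 + 3.48*w + 10.54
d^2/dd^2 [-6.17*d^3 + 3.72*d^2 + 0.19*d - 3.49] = 7.44 - 37.02*d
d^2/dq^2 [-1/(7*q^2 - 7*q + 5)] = 14*(7*q^2 - 7*q - 7*(2*q - 1)^2 + 5)/(7*q^2 - 7*q + 5)^3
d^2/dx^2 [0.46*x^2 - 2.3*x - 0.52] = 0.920000000000000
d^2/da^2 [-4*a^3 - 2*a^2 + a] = -24*a - 4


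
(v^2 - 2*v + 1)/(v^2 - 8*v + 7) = (v - 1)/(v - 7)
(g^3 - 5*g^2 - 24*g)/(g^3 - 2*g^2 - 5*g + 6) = g*(g^2 - 5*g - 24)/(g^3 - 2*g^2 - 5*g + 6)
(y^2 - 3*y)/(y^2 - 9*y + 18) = y/(y - 6)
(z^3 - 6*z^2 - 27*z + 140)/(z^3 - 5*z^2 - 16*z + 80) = (z^2 - 2*z - 35)/(z^2 - z - 20)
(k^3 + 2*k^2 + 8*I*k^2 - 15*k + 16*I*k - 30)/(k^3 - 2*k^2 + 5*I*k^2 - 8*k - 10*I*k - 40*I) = (k + 3*I)/(k - 4)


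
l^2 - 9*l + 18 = (l - 6)*(l - 3)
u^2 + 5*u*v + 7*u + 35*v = (u + 7)*(u + 5*v)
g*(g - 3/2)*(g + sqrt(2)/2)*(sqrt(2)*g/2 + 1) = sqrt(2)*g^4/2 - 3*sqrt(2)*g^3/4 + 3*g^3/2 - 9*g^2/4 + sqrt(2)*g^2/2 - 3*sqrt(2)*g/4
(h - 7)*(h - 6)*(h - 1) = h^3 - 14*h^2 + 55*h - 42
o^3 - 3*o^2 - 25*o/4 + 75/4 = (o - 3)*(o - 5/2)*(o + 5/2)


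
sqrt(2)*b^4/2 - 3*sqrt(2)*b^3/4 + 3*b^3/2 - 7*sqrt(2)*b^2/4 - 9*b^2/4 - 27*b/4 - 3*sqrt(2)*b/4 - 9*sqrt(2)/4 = (b - 3)*(b + 3/2)*(b + sqrt(2))*(sqrt(2)*b/2 + 1/2)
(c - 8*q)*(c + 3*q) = c^2 - 5*c*q - 24*q^2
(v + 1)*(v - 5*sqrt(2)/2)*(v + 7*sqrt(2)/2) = v^3 + v^2 + sqrt(2)*v^2 - 35*v/2 + sqrt(2)*v - 35/2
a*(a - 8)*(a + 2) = a^3 - 6*a^2 - 16*a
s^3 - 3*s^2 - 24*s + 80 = (s - 4)^2*(s + 5)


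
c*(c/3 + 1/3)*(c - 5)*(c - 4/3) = c^4/3 - 16*c^3/9 + c^2/9 + 20*c/9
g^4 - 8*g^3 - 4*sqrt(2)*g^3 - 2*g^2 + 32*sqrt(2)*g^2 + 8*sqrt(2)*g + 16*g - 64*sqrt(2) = (g - 8)*(g - 4*sqrt(2))*(g - sqrt(2))*(g + sqrt(2))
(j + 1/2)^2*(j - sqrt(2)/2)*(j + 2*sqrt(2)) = j^4 + j^3 + 3*sqrt(2)*j^3/2 - 7*j^2/4 + 3*sqrt(2)*j^2/2 - 2*j + 3*sqrt(2)*j/8 - 1/2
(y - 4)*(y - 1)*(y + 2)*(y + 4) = y^4 + y^3 - 18*y^2 - 16*y + 32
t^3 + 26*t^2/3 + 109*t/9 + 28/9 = (t + 1/3)*(t + 4/3)*(t + 7)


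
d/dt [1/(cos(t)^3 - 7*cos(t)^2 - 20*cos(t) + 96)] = (3*cos(t)^2 - 14*cos(t) - 20)*sin(t)/(cos(t)^3 - 7*cos(t)^2 - 20*cos(t) + 96)^2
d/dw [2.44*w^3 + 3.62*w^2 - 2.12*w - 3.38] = 7.32*w^2 + 7.24*w - 2.12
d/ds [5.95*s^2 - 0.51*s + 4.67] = 11.9*s - 0.51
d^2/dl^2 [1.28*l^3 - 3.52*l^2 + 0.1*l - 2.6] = 7.68*l - 7.04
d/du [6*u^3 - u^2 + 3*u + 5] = 18*u^2 - 2*u + 3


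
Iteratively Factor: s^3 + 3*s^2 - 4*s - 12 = (s - 2)*(s^2 + 5*s + 6) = (s - 2)*(s + 3)*(s + 2)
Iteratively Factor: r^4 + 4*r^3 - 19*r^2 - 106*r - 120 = (r + 2)*(r^3 + 2*r^2 - 23*r - 60) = (r + 2)*(r + 4)*(r^2 - 2*r - 15) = (r + 2)*(r + 3)*(r + 4)*(r - 5)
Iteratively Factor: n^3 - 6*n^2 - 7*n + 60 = (n - 5)*(n^2 - n - 12) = (n - 5)*(n + 3)*(n - 4)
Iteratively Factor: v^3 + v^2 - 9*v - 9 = (v + 1)*(v^2 - 9) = (v + 1)*(v + 3)*(v - 3)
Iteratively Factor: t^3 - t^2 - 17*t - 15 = (t - 5)*(t^2 + 4*t + 3) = (t - 5)*(t + 3)*(t + 1)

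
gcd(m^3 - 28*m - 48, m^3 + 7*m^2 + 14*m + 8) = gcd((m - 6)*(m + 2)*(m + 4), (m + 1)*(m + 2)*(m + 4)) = m^2 + 6*m + 8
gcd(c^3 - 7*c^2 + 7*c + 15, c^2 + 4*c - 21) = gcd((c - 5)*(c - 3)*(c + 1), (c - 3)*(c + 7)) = c - 3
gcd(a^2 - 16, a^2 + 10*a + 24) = a + 4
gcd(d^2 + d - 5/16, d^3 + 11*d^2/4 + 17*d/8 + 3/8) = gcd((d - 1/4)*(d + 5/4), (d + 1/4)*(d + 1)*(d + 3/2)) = 1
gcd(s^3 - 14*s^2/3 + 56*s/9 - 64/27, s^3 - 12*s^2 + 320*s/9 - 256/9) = s^2 - 4*s + 32/9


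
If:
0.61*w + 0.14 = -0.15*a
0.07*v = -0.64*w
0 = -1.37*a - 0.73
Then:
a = -0.53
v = 0.90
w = -0.10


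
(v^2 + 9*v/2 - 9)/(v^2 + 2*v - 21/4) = 2*(v + 6)/(2*v + 7)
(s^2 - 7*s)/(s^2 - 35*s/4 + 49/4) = 4*s/(4*s - 7)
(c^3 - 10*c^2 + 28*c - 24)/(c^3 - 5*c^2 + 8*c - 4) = (c - 6)/(c - 1)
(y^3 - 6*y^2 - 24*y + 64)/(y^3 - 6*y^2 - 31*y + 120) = (y^2 + 2*y - 8)/(y^2 + 2*y - 15)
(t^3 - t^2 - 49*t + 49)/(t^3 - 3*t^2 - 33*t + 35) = (t + 7)/(t + 5)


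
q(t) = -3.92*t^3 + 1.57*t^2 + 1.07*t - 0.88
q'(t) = -11.76*t^2 + 3.14*t + 1.07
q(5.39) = -563.34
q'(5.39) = -323.66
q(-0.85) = 1.75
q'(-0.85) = -10.10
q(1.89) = -19.71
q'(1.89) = -35.00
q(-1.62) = 18.17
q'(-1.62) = -34.88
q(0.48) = -0.44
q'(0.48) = -0.13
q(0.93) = -1.68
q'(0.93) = -6.18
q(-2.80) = 94.48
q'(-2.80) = -99.92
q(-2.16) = 43.64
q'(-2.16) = -60.58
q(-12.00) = 6986.12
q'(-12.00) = -1730.05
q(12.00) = -6535.72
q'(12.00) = -1654.69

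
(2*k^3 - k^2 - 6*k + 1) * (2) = 4*k^3 - 2*k^2 - 12*k + 2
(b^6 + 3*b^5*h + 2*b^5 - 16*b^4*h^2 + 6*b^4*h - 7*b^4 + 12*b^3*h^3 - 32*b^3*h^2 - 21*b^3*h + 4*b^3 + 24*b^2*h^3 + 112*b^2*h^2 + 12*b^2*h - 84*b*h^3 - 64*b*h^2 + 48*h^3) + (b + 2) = b^6 + 3*b^5*h + 2*b^5 - 16*b^4*h^2 + 6*b^4*h - 7*b^4 + 12*b^3*h^3 - 32*b^3*h^2 - 21*b^3*h + 4*b^3 + 24*b^2*h^3 + 112*b^2*h^2 + 12*b^2*h - 84*b*h^3 - 64*b*h^2 + b + 48*h^3 + 2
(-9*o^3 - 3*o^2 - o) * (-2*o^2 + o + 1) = 18*o^5 - 3*o^4 - 10*o^3 - 4*o^2 - o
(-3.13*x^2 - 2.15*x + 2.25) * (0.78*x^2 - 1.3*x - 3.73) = -2.4414*x^4 + 2.392*x^3 + 16.2249*x^2 + 5.0945*x - 8.3925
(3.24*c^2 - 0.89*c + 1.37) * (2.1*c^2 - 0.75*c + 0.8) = 6.804*c^4 - 4.299*c^3 + 6.1365*c^2 - 1.7395*c + 1.096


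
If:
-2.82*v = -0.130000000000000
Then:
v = 0.05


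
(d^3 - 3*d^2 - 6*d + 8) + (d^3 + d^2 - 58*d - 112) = 2*d^3 - 2*d^2 - 64*d - 104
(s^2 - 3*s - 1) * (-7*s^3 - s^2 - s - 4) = -7*s^5 + 20*s^4 + 9*s^3 + 13*s + 4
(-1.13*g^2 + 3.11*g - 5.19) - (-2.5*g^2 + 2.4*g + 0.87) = 1.37*g^2 + 0.71*g - 6.06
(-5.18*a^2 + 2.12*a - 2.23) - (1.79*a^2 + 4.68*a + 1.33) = -6.97*a^2 - 2.56*a - 3.56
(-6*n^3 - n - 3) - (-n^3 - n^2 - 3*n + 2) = -5*n^3 + n^2 + 2*n - 5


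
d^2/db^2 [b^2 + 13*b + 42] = 2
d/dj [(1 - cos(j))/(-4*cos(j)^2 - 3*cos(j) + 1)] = 2*(-4*cos(j) + cos(2*j))*sin(j)/(4*cos(j)^2 + 3*cos(j) - 1)^2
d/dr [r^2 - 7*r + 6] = 2*r - 7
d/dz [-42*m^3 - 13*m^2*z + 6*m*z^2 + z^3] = -13*m^2 + 12*m*z + 3*z^2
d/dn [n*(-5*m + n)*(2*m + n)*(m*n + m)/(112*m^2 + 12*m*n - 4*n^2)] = m*(n*(2*m + n)*(3*m - 2*n)*(5*m - n)*(n + 1) + (28*m^2 + 3*m*n - n^2)*(-n*(2*m + n)*(5*m - n) + n*(2*m + n)*(n + 1) - n*(5*m - n)*(n + 1) - (2*m + n)*(5*m - n)*(n + 1)))/(4*(28*m^2 + 3*m*n - n^2)^2)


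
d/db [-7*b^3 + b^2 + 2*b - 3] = -21*b^2 + 2*b + 2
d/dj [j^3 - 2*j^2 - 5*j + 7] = 3*j^2 - 4*j - 5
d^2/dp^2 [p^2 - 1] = 2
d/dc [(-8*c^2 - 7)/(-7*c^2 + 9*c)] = (-72*c^2 - 98*c + 63)/(c^2*(49*c^2 - 126*c + 81))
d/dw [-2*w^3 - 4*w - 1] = -6*w^2 - 4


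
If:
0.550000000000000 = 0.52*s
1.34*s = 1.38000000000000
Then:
No Solution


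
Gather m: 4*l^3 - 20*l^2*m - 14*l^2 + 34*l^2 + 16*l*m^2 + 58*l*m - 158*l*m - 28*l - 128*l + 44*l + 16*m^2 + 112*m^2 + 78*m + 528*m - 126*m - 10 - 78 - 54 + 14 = 4*l^3 + 20*l^2 - 112*l + m^2*(16*l + 128) + m*(-20*l^2 - 100*l + 480) - 128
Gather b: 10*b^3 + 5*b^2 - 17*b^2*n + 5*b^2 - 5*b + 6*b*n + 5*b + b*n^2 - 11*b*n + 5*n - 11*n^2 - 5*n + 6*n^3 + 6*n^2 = 10*b^3 + b^2*(10 - 17*n) + b*(n^2 - 5*n) + 6*n^3 - 5*n^2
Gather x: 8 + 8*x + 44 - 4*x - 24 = 4*x + 28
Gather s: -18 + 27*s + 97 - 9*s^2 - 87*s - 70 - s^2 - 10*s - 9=-10*s^2 - 70*s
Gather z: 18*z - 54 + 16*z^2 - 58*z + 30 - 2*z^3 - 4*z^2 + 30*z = -2*z^3 + 12*z^2 - 10*z - 24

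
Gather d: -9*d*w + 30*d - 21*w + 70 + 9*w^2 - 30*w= d*(30 - 9*w) + 9*w^2 - 51*w + 70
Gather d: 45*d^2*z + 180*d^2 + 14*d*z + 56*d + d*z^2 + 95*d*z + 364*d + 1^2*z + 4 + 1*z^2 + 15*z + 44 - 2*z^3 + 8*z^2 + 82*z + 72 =d^2*(45*z + 180) + d*(z^2 + 109*z + 420) - 2*z^3 + 9*z^2 + 98*z + 120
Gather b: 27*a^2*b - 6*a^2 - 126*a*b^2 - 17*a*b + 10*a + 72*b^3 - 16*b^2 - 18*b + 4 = -6*a^2 + 10*a + 72*b^3 + b^2*(-126*a - 16) + b*(27*a^2 - 17*a - 18) + 4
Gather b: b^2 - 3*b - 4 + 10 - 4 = b^2 - 3*b + 2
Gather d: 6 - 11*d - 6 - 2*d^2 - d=-2*d^2 - 12*d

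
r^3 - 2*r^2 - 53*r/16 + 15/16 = (r - 3)*(r - 1/4)*(r + 5/4)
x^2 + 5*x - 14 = (x - 2)*(x + 7)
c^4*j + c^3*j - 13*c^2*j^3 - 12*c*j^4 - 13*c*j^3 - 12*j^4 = (c - 4*j)*(c + j)*(c + 3*j)*(c*j + j)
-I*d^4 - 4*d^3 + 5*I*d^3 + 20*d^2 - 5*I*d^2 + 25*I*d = d*(d - 5)*(d - 5*I)*(-I*d + 1)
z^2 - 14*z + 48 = (z - 8)*(z - 6)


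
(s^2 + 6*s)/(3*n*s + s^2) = (s + 6)/(3*n + s)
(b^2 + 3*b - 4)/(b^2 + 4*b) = (b - 1)/b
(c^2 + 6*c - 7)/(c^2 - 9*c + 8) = (c + 7)/(c - 8)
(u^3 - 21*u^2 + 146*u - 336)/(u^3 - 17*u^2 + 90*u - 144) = (u - 7)/(u - 3)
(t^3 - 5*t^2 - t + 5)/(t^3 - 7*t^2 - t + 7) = (t - 5)/(t - 7)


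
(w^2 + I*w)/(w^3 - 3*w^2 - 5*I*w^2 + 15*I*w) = (w + I)/(w^2 - 3*w - 5*I*w + 15*I)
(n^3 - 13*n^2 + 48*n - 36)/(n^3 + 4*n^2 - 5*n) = (n^2 - 12*n + 36)/(n*(n + 5))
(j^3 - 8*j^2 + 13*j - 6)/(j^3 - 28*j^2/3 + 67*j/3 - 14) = 3*(j - 1)/(3*j - 7)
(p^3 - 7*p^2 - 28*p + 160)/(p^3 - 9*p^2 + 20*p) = (p^2 - 3*p - 40)/(p*(p - 5))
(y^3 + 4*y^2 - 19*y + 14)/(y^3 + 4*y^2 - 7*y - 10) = (y^2 + 6*y - 7)/(y^2 + 6*y + 5)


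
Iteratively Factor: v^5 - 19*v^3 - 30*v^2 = (v)*(v^4 - 19*v^2 - 30*v) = v^2*(v^3 - 19*v - 30) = v^2*(v + 3)*(v^2 - 3*v - 10) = v^2*(v - 5)*(v + 3)*(v + 2)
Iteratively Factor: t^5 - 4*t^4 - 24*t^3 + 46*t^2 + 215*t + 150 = (t + 3)*(t^4 - 7*t^3 - 3*t^2 + 55*t + 50) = (t + 2)*(t + 3)*(t^3 - 9*t^2 + 15*t + 25) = (t + 1)*(t + 2)*(t + 3)*(t^2 - 10*t + 25) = (t - 5)*(t + 1)*(t + 2)*(t + 3)*(t - 5)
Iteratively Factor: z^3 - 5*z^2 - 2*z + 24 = (z - 3)*(z^2 - 2*z - 8) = (z - 4)*(z - 3)*(z + 2)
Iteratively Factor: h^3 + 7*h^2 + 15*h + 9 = (h + 3)*(h^2 + 4*h + 3) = (h + 3)^2*(h + 1)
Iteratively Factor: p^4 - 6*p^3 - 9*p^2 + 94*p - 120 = (p - 2)*(p^3 - 4*p^2 - 17*p + 60) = (p - 5)*(p - 2)*(p^2 + p - 12) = (p - 5)*(p - 3)*(p - 2)*(p + 4)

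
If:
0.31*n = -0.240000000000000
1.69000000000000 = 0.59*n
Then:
No Solution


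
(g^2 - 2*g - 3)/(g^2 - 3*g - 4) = (g - 3)/(g - 4)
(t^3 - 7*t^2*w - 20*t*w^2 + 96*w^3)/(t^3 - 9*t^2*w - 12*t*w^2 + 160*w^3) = (t - 3*w)/(t - 5*w)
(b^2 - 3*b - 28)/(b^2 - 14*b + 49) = (b + 4)/(b - 7)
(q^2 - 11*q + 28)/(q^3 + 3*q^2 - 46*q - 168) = (q - 4)/(q^2 + 10*q + 24)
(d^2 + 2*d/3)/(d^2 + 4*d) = (d + 2/3)/(d + 4)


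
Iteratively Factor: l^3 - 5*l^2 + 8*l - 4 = (l - 1)*(l^2 - 4*l + 4) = (l - 2)*(l - 1)*(l - 2)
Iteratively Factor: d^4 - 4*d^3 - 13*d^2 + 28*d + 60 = (d + 2)*(d^3 - 6*d^2 - d + 30) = (d + 2)^2*(d^2 - 8*d + 15) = (d - 5)*(d + 2)^2*(d - 3)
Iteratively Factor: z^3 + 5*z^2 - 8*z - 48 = (z + 4)*(z^2 + z - 12) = (z + 4)^2*(z - 3)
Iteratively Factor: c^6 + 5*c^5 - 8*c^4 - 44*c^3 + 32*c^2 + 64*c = (c + 1)*(c^5 + 4*c^4 - 12*c^3 - 32*c^2 + 64*c) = (c - 2)*(c + 1)*(c^4 + 6*c^3 - 32*c) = (c - 2)*(c + 1)*(c + 4)*(c^3 + 2*c^2 - 8*c) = c*(c - 2)*(c + 1)*(c + 4)*(c^2 + 2*c - 8) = c*(c - 2)*(c + 1)*(c + 4)^2*(c - 2)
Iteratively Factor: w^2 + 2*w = (w + 2)*(w)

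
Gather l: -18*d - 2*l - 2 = -18*d - 2*l - 2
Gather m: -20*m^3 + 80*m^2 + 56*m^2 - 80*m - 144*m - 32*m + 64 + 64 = -20*m^3 + 136*m^2 - 256*m + 128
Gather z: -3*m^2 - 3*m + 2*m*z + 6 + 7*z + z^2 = -3*m^2 - 3*m + z^2 + z*(2*m + 7) + 6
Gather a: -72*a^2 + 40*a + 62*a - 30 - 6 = -72*a^2 + 102*a - 36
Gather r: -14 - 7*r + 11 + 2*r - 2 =-5*r - 5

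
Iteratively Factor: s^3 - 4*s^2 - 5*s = (s + 1)*(s^2 - 5*s) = (s - 5)*(s + 1)*(s)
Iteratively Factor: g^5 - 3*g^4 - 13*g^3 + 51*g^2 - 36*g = (g - 3)*(g^4 - 13*g^2 + 12*g) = (g - 3)*(g - 1)*(g^3 + g^2 - 12*g) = g*(g - 3)*(g - 1)*(g^2 + g - 12) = g*(g - 3)^2*(g - 1)*(g + 4)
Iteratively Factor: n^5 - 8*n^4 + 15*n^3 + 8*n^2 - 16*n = (n)*(n^4 - 8*n^3 + 15*n^2 + 8*n - 16) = n*(n - 4)*(n^3 - 4*n^2 - n + 4) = n*(n - 4)*(n + 1)*(n^2 - 5*n + 4) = n*(n - 4)^2*(n + 1)*(n - 1)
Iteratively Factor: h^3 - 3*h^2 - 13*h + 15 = (h - 5)*(h^2 + 2*h - 3) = (h - 5)*(h + 3)*(h - 1)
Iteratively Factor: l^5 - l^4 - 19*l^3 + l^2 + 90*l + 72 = (l - 3)*(l^4 + 2*l^3 - 13*l^2 - 38*l - 24) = (l - 3)*(l + 1)*(l^3 + l^2 - 14*l - 24) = (l - 3)*(l + 1)*(l + 3)*(l^2 - 2*l - 8) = (l - 3)*(l + 1)*(l + 2)*(l + 3)*(l - 4)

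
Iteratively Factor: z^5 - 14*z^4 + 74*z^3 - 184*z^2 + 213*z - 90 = (z - 1)*(z^4 - 13*z^3 + 61*z^2 - 123*z + 90) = (z - 2)*(z - 1)*(z^3 - 11*z^2 + 39*z - 45) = (z - 5)*(z - 2)*(z - 1)*(z^2 - 6*z + 9) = (z - 5)*(z - 3)*(z - 2)*(z - 1)*(z - 3)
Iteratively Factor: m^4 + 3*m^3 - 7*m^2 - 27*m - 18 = (m - 3)*(m^3 + 6*m^2 + 11*m + 6) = (m - 3)*(m + 2)*(m^2 + 4*m + 3) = (m - 3)*(m + 2)*(m + 3)*(m + 1)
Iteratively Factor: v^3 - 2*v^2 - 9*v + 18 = (v + 3)*(v^2 - 5*v + 6) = (v - 2)*(v + 3)*(v - 3)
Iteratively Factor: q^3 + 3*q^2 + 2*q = (q + 2)*(q^2 + q) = (q + 1)*(q + 2)*(q)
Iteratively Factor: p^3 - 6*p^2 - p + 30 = (p + 2)*(p^2 - 8*p + 15) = (p - 5)*(p + 2)*(p - 3)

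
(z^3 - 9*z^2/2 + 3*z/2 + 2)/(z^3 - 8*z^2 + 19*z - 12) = (z + 1/2)/(z - 3)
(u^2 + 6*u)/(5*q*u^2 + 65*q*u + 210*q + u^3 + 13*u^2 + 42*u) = u/(5*q*u + 35*q + u^2 + 7*u)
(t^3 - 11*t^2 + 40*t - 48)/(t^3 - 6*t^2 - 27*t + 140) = (t^2 - 7*t + 12)/(t^2 - 2*t - 35)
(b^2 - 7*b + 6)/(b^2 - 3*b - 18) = (b - 1)/(b + 3)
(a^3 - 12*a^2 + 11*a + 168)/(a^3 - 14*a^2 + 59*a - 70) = (a^2 - 5*a - 24)/(a^2 - 7*a + 10)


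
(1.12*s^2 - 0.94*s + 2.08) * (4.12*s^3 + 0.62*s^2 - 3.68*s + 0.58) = 4.6144*s^5 - 3.1784*s^4 + 3.8652*s^3 + 5.3984*s^2 - 8.1996*s + 1.2064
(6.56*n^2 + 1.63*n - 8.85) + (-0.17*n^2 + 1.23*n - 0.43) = 6.39*n^2 + 2.86*n - 9.28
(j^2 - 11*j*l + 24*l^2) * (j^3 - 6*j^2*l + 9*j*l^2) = j^5 - 17*j^4*l + 99*j^3*l^2 - 243*j^2*l^3 + 216*j*l^4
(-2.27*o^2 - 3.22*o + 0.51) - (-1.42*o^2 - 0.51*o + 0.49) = -0.85*o^2 - 2.71*o + 0.02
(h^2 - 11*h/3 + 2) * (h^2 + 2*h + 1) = h^4 - 5*h^3/3 - 13*h^2/3 + h/3 + 2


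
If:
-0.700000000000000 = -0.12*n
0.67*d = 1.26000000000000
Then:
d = 1.88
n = 5.83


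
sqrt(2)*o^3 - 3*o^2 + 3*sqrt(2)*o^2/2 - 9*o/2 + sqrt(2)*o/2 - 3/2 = (o + 1)*(o - 3*sqrt(2)/2)*(sqrt(2)*o + sqrt(2)/2)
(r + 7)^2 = r^2 + 14*r + 49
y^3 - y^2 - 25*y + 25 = (y - 5)*(y - 1)*(y + 5)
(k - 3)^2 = k^2 - 6*k + 9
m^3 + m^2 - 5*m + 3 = (m - 1)^2*(m + 3)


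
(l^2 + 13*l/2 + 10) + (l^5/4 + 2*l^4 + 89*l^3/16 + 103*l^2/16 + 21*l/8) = l^5/4 + 2*l^4 + 89*l^3/16 + 119*l^2/16 + 73*l/8 + 10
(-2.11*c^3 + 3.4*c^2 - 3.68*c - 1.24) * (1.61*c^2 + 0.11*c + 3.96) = -3.3971*c^5 + 5.2419*c^4 - 13.9064*c^3 + 11.0628*c^2 - 14.7092*c - 4.9104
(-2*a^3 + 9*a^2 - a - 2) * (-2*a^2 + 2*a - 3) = 4*a^5 - 22*a^4 + 26*a^3 - 25*a^2 - a + 6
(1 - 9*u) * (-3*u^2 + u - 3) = 27*u^3 - 12*u^2 + 28*u - 3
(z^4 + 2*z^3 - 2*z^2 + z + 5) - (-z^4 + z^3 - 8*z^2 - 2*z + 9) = 2*z^4 + z^3 + 6*z^2 + 3*z - 4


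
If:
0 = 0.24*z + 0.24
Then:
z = -1.00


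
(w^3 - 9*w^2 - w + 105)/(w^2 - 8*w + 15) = (w^2 - 4*w - 21)/(w - 3)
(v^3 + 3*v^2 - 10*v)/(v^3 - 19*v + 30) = v/(v - 3)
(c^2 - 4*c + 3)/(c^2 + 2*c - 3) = (c - 3)/(c + 3)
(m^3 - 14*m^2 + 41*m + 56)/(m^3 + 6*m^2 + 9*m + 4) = (m^2 - 15*m + 56)/(m^2 + 5*m + 4)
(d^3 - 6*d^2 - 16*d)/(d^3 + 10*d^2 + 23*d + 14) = d*(d - 8)/(d^2 + 8*d + 7)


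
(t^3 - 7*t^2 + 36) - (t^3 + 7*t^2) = 36 - 14*t^2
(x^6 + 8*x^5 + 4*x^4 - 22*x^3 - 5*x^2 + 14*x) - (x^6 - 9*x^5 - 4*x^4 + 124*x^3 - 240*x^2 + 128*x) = 17*x^5 + 8*x^4 - 146*x^3 + 235*x^2 - 114*x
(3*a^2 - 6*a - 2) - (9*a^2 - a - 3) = -6*a^2 - 5*a + 1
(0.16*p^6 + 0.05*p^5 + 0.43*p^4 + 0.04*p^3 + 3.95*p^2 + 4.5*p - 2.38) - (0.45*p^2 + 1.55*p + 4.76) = 0.16*p^6 + 0.05*p^5 + 0.43*p^4 + 0.04*p^3 + 3.5*p^2 + 2.95*p - 7.14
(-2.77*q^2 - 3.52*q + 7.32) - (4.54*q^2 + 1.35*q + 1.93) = -7.31*q^2 - 4.87*q + 5.39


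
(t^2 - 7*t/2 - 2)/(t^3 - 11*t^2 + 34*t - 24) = (t + 1/2)/(t^2 - 7*t + 6)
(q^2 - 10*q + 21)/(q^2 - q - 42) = (q - 3)/(q + 6)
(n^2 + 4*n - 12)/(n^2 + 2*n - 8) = (n + 6)/(n + 4)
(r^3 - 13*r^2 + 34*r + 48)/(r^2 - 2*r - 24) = (r^2 - 7*r - 8)/(r + 4)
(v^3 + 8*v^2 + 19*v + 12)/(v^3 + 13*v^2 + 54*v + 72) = (v + 1)/(v + 6)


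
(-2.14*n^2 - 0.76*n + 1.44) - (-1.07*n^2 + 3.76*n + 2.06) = -1.07*n^2 - 4.52*n - 0.62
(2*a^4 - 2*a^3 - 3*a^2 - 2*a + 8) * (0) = 0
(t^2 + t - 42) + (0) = t^2 + t - 42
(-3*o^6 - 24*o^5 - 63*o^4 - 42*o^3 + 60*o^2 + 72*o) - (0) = -3*o^6 - 24*o^5 - 63*o^4 - 42*o^3 + 60*o^2 + 72*o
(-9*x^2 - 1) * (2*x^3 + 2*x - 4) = -18*x^5 - 20*x^3 + 36*x^2 - 2*x + 4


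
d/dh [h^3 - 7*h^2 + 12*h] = 3*h^2 - 14*h + 12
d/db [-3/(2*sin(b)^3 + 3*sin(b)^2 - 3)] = 18*(sin(b) + 1)*sin(b)*cos(b)/(2*sin(b)^3 + 3*sin(b)^2 - 3)^2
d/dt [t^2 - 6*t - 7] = 2*t - 6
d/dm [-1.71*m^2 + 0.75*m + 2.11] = 0.75 - 3.42*m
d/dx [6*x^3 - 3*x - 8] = 18*x^2 - 3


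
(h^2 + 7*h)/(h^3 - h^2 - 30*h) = (h + 7)/(h^2 - h - 30)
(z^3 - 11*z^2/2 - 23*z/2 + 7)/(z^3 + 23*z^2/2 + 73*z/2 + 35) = (2*z^2 - 15*z + 7)/(2*z^2 + 19*z + 35)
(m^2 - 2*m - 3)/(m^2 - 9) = (m + 1)/(m + 3)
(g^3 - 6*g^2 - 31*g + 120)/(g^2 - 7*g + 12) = (g^2 - 3*g - 40)/(g - 4)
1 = 1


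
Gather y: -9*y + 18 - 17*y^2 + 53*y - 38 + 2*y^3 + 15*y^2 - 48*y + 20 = 2*y^3 - 2*y^2 - 4*y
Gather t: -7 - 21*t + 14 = 7 - 21*t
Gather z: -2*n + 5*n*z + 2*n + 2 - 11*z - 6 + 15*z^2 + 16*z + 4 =15*z^2 + z*(5*n + 5)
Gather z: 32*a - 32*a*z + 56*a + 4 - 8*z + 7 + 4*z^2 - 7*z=88*a + 4*z^2 + z*(-32*a - 15) + 11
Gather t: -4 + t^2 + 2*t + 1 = t^2 + 2*t - 3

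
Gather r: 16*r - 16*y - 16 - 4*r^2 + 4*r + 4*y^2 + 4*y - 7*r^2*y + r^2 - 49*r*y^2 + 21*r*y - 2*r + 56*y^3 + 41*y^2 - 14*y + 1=r^2*(-7*y - 3) + r*(-49*y^2 + 21*y + 18) + 56*y^3 + 45*y^2 - 26*y - 15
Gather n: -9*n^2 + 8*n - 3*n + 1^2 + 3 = -9*n^2 + 5*n + 4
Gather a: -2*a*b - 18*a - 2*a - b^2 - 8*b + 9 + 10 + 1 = a*(-2*b - 20) - b^2 - 8*b + 20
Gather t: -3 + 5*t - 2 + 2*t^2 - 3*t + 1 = 2*t^2 + 2*t - 4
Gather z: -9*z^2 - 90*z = -9*z^2 - 90*z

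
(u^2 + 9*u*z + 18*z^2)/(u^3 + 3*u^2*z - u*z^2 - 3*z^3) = (-u - 6*z)/(-u^2 + z^2)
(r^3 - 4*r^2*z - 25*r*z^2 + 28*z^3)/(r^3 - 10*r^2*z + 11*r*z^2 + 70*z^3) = (-r^2 - 3*r*z + 4*z^2)/(-r^2 + 3*r*z + 10*z^2)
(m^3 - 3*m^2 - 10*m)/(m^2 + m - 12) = m*(m^2 - 3*m - 10)/(m^2 + m - 12)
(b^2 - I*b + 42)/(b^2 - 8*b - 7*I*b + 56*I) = (b + 6*I)/(b - 8)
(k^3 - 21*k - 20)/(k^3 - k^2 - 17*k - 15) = (k + 4)/(k + 3)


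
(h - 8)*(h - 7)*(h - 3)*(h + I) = h^4 - 18*h^3 + I*h^3 + 101*h^2 - 18*I*h^2 - 168*h + 101*I*h - 168*I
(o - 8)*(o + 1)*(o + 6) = o^3 - o^2 - 50*o - 48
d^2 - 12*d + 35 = (d - 7)*(d - 5)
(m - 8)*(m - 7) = m^2 - 15*m + 56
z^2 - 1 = (z - 1)*(z + 1)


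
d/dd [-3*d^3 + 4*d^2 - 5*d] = -9*d^2 + 8*d - 5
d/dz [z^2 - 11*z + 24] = 2*z - 11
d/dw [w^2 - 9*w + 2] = 2*w - 9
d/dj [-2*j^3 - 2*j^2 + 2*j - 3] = -6*j^2 - 4*j + 2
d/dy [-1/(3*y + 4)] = 3/(3*y + 4)^2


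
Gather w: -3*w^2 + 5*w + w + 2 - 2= -3*w^2 + 6*w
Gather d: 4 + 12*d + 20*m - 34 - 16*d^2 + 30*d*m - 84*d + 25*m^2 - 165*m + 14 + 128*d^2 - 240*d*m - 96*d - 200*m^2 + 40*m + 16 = 112*d^2 + d*(-210*m - 168) - 175*m^2 - 105*m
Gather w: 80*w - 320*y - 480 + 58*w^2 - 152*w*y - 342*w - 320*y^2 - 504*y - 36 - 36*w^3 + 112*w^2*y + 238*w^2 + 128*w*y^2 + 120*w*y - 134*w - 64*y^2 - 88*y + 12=-36*w^3 + w^2*(112*y + 296) + w*(128*y^2 - 32*y - 396) - 384*y^2 - 912*y - 504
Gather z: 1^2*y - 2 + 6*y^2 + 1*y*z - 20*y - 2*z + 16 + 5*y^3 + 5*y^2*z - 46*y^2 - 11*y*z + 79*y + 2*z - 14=5*y^3 - 40*y^2 + 60*y + z*(5*y^2 - 10*y)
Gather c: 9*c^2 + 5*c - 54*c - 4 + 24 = 9*c^2 - 49*c + 20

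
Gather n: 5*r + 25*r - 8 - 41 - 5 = 30*r - 54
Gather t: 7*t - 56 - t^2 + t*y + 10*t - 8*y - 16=-t^2 + t*(y + 17) - 8*y - 72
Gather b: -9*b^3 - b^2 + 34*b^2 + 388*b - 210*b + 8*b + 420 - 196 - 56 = -9*b^3 + 33*b^2 + 186*b + 168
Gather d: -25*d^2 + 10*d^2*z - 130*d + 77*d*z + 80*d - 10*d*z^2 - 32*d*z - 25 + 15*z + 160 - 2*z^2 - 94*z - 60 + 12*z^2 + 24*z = d^2*(10*z - 25) + d*(-10*z^2 + 45*z - 50) + 10*z^2 - 55*z + 75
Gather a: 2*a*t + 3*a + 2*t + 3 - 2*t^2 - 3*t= a*(2*t + 3) - 2*t^2 - t + 3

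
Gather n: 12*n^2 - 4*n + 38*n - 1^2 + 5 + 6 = 12*n^2 + 34*n + 10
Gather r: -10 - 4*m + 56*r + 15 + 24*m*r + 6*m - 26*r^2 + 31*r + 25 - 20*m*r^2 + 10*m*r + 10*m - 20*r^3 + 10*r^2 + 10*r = 12*m - 20*r^3 + r^2*(-20*m - 16) + r*(34*m + 97) + 30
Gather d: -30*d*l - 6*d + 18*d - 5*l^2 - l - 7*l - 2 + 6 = d*(12 - 30*l) - 5*l^2 - 8*l + 4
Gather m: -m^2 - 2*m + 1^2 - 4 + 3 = -m^2 - 2*m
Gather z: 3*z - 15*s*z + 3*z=z*(6 - 15*s)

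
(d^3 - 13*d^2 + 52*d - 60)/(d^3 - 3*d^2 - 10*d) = (d^2 - 8*d + 12)/(d*(d + 2))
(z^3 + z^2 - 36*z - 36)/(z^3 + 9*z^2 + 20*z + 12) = (z - 6)/(z + 2)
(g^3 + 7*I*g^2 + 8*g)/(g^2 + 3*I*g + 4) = g*(g + 8*I)/(g + 4*I)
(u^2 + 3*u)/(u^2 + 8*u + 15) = u/(u + 5)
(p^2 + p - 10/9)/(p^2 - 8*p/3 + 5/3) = (9*p^2 + 9*p - 10)/(3*(3*p^2 - 8*p + 5))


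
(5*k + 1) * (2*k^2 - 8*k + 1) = 10*k^3 - 38*k^2 - 3*k + 1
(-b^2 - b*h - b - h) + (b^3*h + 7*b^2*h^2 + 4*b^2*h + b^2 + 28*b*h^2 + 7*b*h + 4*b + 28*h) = b^3*h + 7*b^2*h^2 + 4*b^2*h + 28*b*h^2 + 6*b*h + 3*b + 27*h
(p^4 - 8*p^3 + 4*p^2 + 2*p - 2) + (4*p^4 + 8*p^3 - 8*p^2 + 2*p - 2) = 5*p^4 - 4*p^2 + 4*p - 4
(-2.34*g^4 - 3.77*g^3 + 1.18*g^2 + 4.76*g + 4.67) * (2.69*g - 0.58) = -6.2946*g^5 - 8.7841*g^4 + 5.3608*g^3 + 12.12*g^2 + 9.8015*g - 2.7086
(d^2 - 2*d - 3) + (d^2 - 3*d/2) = 2*d^2 - 7*d/2 - 3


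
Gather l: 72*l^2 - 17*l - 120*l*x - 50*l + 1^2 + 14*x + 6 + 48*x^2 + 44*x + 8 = 72*l^2 + l*(-120*x - 67) + 48*x^2 + 58*x + 15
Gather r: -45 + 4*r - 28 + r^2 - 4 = r^2 + 4*r - 77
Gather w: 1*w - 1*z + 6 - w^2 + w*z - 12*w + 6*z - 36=-w^2 + w*(z - 11) + 5*z - 30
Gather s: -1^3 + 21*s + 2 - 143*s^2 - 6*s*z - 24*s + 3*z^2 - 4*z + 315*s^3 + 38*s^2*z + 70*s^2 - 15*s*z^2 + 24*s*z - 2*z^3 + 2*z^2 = 315*s^3 + s^2*(38*z - 73) + s*(-15*z^2 + 18*z - 3) - 2*z^3 + 5*z^2 - 4*z + 1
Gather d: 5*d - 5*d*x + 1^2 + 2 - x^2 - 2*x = d*(5 - 5*x) - x^2 - 2*x + 3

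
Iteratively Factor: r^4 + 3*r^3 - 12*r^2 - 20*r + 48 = (r + 3)*(r^3 - 12*r + 16) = (r - 2)*(r + 3)*(r^2 + 2*r - 8) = (r - 2)*(r + 3)*(r + 4)*(r - 2)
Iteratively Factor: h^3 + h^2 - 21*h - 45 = (h + 3)*(h^2 - 2*h - 15) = (h - 5)*(h + 3)*(h + 3)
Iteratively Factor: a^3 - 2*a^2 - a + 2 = (a - 1)*(a^2 - a - 2) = (a - 2)*(a - 1)*(a + 1)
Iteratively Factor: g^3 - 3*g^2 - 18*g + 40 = (g - 2)*(g^2 - g - 20) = (g - 5)*(g - 2)*(g + 4)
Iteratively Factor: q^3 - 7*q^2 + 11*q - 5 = (q - 1)*(q^2 - 6*q + 5) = (q - 5)*(q - 1)*(q - 1)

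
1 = 1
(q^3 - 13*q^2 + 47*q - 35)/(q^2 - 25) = (q^2 - 8*q + 7)/(q + 5)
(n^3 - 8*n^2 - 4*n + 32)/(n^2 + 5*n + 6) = (n^2 - 10*n + 16)/(n + 3)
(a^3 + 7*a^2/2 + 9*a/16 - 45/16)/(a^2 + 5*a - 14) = (16*a^3 + 56*a^2 + 9*a - 45)/(16*(a^2 + 5*a - 14))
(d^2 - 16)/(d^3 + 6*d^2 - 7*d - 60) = (d - 4)/(d^2 + 2*d - 15)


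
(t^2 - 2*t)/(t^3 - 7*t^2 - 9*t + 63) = t*(t - 2)/(t^3 - 7*t^2 - 9*t + 63)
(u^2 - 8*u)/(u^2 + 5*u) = (u - 8)/(u + 5)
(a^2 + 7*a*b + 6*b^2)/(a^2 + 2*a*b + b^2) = (a + 6*b)/(a + b)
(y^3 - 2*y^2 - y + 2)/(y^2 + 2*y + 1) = (y^2 - 3*y + 2)/(y + 1)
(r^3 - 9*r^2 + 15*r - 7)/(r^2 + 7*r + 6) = (r^3 - 9*r^2 + 15*r - 7)/(r^2 + 7*r + 6)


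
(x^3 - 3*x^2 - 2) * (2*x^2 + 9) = 2*x^5 - 6*x^4 + 9*x^3 - 31*x^2 - 18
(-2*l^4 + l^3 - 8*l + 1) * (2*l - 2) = -4*l^5 + 6*l^4 - 2*l^3 - 16*l^2 + 18*l - 2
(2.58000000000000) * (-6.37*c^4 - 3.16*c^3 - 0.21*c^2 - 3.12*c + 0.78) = -16.4346*c^4 - 8.1528*c^3 - 0.5418*c^2 - 8.0496*c + 2.0124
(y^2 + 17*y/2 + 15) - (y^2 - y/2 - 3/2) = 9*y + 33/2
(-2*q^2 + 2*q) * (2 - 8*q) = 16*q^3 - 20*q^2 + 4*q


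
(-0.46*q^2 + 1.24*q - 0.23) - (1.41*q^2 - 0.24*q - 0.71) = -1.87*q^2 + 1.48*q + 0.48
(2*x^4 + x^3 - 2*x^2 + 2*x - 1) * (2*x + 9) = 4*x^5 + 20*x^4 + 5*x^3 - 14*x^2 + 16*x - 9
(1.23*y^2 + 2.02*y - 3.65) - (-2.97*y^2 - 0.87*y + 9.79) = 4.2*y^2 + 2.89*y - 13.44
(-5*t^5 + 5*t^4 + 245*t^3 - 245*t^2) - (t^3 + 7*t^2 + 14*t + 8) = -5*t^5 + 5*t^4 + 244*t^3 - 252*t^2 - 14*t - 8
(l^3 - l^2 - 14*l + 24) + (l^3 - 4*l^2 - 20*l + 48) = 2*l^3 - 5*l^2 - 34*l + 72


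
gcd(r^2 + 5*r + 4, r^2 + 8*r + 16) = r + 4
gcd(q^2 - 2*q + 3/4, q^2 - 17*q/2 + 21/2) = q - 3/2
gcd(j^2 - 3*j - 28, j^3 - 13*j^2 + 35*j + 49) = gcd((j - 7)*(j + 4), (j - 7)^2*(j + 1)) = j - 7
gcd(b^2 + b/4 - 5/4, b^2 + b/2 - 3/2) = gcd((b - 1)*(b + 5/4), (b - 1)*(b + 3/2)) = b - 1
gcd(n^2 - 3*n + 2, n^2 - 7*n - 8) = 1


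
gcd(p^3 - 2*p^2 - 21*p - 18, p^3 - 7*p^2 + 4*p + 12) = p^2 - 5*p - 6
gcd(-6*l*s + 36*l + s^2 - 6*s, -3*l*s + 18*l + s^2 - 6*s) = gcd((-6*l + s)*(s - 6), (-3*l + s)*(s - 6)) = s - 6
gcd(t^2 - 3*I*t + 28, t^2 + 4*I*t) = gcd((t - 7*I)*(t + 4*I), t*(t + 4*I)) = t + 4*I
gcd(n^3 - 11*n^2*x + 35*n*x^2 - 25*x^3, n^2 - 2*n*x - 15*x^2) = -n + 5*x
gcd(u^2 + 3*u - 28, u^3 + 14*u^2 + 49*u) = u + 7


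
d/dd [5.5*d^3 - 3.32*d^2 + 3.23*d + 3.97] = 16.5*d^2 - 6.64*d + 3.23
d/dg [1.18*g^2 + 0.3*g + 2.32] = 2.36*g + 0.3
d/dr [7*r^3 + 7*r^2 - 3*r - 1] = 21*r^2 + 14*r - 3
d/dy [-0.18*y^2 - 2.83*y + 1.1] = -0.36*y - 2.83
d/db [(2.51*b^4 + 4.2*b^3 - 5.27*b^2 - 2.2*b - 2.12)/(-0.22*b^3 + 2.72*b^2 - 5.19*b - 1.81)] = (-0.5522*b^6 + 13.6544*b^5 - 28.8161*b^4 - 62.7364*b^3 + 9.13009999999999*b^2 + 30.6102*b - 7.0208)/(0.0484*b^6 - 1.1968*b^5 + 9.682*b^4 - 27.4372*b^3 + 17.0897*b^2 + 18.7878*b + 3.2761)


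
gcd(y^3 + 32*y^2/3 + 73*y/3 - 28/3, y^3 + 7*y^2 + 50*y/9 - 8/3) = y - 1/3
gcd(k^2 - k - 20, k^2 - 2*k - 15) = k - 5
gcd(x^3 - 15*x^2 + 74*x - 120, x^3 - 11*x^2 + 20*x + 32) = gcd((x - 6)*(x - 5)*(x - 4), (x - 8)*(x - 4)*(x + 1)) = x - 4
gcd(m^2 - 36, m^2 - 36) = m^2 - 36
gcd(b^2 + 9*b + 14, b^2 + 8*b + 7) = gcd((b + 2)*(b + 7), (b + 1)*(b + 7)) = b + 7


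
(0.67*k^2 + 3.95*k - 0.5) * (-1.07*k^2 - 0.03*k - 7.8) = -0.7169*k^4 - 4.2466*k^3 - 4.8095*k^2 - 30.795*k + 3.9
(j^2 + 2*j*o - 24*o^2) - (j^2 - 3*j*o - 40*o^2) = 5*j*o + 16*o^2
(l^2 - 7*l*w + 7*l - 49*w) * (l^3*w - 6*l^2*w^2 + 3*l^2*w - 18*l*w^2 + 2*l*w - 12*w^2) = l^5*w - 13*l^4*w^2 + 10*l^4*w + 42*l^3*w^3 - 130*l^3*w^2 + 23*l^3*w + 420*l^2*w^3 - 299*l^2*w^2 + 14*l^2*w + 966*l*w^3 - 182*l*w^2 + 588*w^3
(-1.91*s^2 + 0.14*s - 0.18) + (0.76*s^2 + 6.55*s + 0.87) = -1.15*s^2 + 6.69*s + 0.69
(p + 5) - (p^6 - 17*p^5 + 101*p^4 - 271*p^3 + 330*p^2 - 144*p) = -p^6 + 17*p^5 - 101*p^4 + 271*p^3 - 330*p^2 + 145*p + 5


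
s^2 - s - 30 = (s - 6)*(s + 5)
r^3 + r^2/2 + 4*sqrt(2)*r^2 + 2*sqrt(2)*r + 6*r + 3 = (r + 1/2)*(r + sqrt(2))*(r + 3*sqrt(2))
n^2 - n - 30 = (n - 6)*(n + 5)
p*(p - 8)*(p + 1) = p^3 - 7*p^2 - 8*p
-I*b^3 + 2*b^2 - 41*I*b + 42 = (b - 6*I)*(b + 7*I)*(-I*b + 1)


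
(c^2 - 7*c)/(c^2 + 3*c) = (c - 7)/(c + 3)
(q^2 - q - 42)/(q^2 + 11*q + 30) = (q - 7)/(q + 5)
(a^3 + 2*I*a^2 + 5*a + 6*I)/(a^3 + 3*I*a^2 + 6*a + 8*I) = (a + 3*I)/(a + 4*I)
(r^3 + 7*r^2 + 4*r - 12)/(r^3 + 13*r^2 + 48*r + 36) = (r^2 + r - 2)/(r^2 + 7*r + 6)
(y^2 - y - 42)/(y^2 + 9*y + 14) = (y^2 - y - 42)/(y^2 + 9*y + 14)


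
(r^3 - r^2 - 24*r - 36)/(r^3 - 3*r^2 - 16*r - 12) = (r + 3)/(r + 1)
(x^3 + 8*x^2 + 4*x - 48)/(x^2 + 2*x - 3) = (x^3 + 8*x^2 + 4*x - 48)/(x^2 + 2*x - 3)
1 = 1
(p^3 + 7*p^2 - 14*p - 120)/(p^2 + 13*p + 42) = (p^2 + p - 20)/(p + 7)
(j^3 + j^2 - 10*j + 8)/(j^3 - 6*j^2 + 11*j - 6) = (j + 4)/(j - 3)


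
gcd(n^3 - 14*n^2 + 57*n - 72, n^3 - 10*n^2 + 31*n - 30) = n - 3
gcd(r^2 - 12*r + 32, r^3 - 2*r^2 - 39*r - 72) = r - 8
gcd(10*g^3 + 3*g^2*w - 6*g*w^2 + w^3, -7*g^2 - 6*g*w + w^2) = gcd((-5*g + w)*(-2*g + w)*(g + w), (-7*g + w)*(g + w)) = g + w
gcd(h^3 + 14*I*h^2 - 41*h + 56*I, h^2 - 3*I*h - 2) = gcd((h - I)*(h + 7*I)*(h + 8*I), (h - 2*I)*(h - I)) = h - I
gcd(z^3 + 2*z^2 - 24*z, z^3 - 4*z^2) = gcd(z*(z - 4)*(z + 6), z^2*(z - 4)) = z^2 - 4*z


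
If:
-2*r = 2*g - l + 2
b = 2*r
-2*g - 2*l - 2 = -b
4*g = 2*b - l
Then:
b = -2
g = -2/3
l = -4/3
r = -1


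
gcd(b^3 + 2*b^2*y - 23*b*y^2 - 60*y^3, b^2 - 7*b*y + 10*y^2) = -b + 5*y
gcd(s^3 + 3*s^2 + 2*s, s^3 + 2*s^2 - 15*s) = s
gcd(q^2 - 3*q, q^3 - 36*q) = q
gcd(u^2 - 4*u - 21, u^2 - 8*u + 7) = u - 7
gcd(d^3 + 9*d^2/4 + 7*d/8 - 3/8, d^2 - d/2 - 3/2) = d + 1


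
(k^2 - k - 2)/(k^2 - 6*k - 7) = (k - 2)/(k - 7)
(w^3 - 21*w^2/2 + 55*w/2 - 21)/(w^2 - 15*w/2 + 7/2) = (2*w^2 - 7*w + 6)/(2*w - 1)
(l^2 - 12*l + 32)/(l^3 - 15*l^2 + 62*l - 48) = (l - 4)/(l^2 - 7*l + 6)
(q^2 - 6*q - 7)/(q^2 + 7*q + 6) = (q - 7)/(q + 6)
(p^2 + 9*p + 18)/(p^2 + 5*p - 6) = (p + 3)/(p - 1)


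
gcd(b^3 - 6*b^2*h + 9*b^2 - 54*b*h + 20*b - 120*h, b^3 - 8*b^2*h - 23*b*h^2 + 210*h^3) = b - 6*h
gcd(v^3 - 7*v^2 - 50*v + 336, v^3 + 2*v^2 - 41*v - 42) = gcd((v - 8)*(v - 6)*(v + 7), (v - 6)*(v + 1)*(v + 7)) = v^2 + v - 42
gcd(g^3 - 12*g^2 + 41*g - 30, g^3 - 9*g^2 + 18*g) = g - 6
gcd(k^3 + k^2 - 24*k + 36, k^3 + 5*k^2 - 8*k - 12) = k^2 + 4*k - 12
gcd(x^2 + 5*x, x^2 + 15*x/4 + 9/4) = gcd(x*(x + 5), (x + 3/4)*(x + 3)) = 1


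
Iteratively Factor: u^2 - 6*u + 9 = (u - 3)*(u - 3)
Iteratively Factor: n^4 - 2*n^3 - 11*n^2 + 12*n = (n - 1)*(n^3 - n^2 - 12*n) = n*(n - 1)*(n^2 - n - 12) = n*(n - 1)*(n + 3)*(n - 4)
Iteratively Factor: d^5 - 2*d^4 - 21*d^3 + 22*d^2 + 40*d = (d + 1)*(d^4 - 3*d^3 - 18*d^2 + 40*d) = d*(d + 1)*(d^3 - 3*d^2 - 18*d + 40) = d*(d + 1)*(d + 4)*(d^2 - 7*d + 10) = d*(d - 2)*(d + 1)*(d + 4)*(d - 5)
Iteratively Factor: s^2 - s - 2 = (s - 2)*(s + 1)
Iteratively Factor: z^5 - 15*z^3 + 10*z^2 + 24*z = (z - 3)*(z^4 + 3*z^3 - 6*z^2 - 8*z) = (z - 3)*(z + 4)*(z^3 - z^2 - 2*z) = z*(z - 3)*(z + 4)*(z^2 - z - 2) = z*(z - 3)*(z - 2)*(z + 4)*(z + 1)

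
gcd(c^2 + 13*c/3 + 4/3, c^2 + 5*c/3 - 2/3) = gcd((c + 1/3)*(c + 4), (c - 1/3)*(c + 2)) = 1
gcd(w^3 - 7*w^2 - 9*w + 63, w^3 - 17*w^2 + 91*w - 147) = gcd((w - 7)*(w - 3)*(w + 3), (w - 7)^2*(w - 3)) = w^2 - 10*w + 21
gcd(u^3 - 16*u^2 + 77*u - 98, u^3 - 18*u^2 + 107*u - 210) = u - 7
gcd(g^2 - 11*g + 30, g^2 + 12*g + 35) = 1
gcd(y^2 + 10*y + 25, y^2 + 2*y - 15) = y + 5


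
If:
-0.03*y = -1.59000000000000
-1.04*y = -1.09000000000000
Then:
No Solution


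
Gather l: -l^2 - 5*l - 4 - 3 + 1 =-l^2 - 5*l - 6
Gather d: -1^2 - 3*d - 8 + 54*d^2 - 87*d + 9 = 54*d^2 - 90*d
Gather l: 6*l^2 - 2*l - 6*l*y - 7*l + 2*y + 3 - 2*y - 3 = 6*l^2 + l*(-6*y - 9)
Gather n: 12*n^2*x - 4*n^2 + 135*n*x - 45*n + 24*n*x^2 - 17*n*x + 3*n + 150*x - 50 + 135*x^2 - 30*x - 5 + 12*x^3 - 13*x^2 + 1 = n^2*(12*x - 4) + n*(24*x^2 + 118*x - 42) + 12*x^3 + 122*x^2 + 120*x - 54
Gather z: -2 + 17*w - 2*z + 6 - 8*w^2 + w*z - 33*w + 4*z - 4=-8*w^2 - 16*w + z*(w + 2)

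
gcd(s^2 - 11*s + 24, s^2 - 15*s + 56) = s - 8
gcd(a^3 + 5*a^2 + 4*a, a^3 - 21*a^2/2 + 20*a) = a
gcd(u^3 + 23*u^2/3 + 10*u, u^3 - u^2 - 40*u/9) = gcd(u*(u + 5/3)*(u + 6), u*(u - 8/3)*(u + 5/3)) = u^2 + 5*u/3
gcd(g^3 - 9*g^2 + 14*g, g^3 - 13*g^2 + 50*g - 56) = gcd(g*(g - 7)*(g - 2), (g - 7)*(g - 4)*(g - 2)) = g^2 - 9*g + 14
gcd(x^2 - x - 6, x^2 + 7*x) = 1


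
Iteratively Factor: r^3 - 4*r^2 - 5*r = (r + 1)*(r^2 - 5*r) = (r - 5)*(r + 1)*(r)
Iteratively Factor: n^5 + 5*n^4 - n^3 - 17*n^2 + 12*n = (n - 1)*(n^4 + 6*n^3 + 5*n^2 - 12*n) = n*(n - 1)*(n^3 + 6*n^2 + 5*n - 12) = n*(n - 1)^2*(n^2 + 7*n + 12) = n*(n - 1)^2*(n + 3)*(n + 4)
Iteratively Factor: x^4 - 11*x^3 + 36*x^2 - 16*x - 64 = (x - 4)*(x^3 - 7*x^2 + 8*x + 16) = (x - 4)^2*(x^2 - 3*x - 4) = (x - 4)^3*(x + 1)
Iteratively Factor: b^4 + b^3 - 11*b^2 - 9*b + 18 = (b - 1)*(b^3 + 2*b^2 - 9*b - 18) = (b - 1)*(b + 2)*(b^2 - 9) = (b - 3)*(b - 1)*(b + 2)*(b + 3)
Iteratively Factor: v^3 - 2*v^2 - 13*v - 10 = (v + 1)*(v^2 - 3*v - 10) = (v - 5)*(v + 1)*(v + 2)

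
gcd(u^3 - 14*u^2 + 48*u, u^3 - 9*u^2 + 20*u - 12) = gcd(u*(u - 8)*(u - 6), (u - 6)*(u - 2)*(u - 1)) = u - 6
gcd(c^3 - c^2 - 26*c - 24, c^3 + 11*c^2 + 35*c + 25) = c + 1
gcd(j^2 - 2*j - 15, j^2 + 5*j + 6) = j + 3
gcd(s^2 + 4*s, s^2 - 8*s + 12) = 1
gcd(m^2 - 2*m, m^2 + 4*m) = m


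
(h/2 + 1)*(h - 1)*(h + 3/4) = h^3/2 + 7*h^2/8 - 5*h/8 - 3/4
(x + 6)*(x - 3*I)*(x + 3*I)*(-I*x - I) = -I*x^4 - 7*I*x^3 - 15*I*x^2 - 63*I*x - 54*I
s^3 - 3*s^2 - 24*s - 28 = (s - 7)*(s + 2)^2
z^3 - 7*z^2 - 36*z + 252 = (z - 7)*(z - 6)*(z + 6)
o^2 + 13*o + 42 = (o + 6)*(o + 7)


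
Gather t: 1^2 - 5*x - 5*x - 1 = -10*x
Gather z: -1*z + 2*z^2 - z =2*z^2 - 2*z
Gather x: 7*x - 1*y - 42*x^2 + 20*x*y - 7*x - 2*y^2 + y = -42*x^2 + 20*x*y - 2*y^2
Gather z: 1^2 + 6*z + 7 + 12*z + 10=18*z + 18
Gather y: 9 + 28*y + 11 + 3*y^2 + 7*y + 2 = 3*y^2 + 35*y + 22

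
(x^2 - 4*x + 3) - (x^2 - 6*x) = 2*x + 3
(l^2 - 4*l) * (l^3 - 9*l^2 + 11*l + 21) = l^5 - 13*l^4 + 47*l^3 - 23*l^2 - 84*l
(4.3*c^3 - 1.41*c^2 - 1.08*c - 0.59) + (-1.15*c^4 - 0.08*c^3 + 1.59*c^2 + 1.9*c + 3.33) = -1.15*c^4 + 4.22*c^3 + 0.18*c^2 + 0.82*c + 2.74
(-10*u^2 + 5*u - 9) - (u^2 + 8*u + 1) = -11*u^2 - 3*u - 10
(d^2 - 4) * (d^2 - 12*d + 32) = d^4 - 12*d^3 + 28*d^2 + 48*d - 128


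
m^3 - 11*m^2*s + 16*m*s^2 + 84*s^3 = (m - 7*s)*(m - 6*s)*(m + 2*s)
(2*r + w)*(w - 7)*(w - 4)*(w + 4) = 2*r*w^3 - 14*r*w^2 - 32*r*w + 224*r + w^4 - 7*w^3 - 16*w^2 + 112*w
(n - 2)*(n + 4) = n^2 + 2*n - 8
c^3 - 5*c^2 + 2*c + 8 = (c - 4)*(c - 2)*(c + 1)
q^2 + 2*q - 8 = (q - 2)*(q + 4)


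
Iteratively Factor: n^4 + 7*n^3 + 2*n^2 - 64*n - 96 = (n - 3)*(n^3 + 10*n^2 + 32*n + 32) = (n - 3)*(n + 2)*(n^2 + 8*n + 16) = (n - 3)*(n + 2)*(n + 4)*(n + 4)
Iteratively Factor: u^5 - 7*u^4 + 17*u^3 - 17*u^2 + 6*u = (u - 3)*(u^4 - 4*u^3 + 5*u^2 - 2*u) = (u - 3)*(u - 1)*(u^3 - 3*u^2 + 2*u) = (u - 3)*(u - 1)^2*(u^2 - 2*u) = (u - 3)*(u - 2)*(u - 1)^2*(u)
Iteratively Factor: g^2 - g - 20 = (g + 4)*(g - 5)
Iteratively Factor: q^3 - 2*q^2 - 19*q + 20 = (q - 5)*(q^2 + 3*q - 4) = (q - 5)*(q + 4)*(q - 1)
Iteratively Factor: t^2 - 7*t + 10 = (t - 2)*(t - 5)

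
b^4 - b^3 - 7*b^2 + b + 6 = (b - 3)*(b - 1)*(b + 1)*(b + 2)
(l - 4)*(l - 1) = l^2 - 5*l + 4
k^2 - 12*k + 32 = (k - 8)*(k - 4)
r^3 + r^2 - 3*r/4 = r*(r - 1/2)*(r + 3/2)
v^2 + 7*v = v*(v + 7)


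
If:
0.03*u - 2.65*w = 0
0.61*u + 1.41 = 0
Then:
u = -2.31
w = -0.03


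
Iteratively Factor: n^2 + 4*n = (n + 4)*(n)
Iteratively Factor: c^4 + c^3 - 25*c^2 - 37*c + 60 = (c + 3)*(c^3 - 2*c^2 - 19*c + 20) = (c - 5)*(c + 3)*(c^2 + 3*c - 4) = (c - 5)*(c - 1)*(c + 3)*(c + 4)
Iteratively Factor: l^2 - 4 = (l + 2)*(l - 2)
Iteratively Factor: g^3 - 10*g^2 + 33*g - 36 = (g - 3)*(g^2 - 7*g + 12) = (g - 4)*(g - 3)*(g - 3)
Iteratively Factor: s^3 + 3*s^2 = (s)*(s^2 + 3*s) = s*(s + 3)*(s)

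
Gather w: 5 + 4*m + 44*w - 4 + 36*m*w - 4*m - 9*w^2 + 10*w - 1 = -9*w^2 + w*(36*m + 54)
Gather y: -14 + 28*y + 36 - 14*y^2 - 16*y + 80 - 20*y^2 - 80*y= -34*y^2 - 68*y + 102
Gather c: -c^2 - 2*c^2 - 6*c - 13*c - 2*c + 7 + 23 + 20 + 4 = -3*c^2 - 21*c + 54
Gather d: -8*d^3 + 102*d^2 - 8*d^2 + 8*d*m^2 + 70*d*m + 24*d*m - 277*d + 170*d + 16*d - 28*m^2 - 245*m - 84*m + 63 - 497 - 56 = -8*d^3 + 94*d^2 + d*(8*m^2 + 94*m - 91) - 28*m^2 - 329*m - 490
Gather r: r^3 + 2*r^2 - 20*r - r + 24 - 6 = r^3 + 2*r^2 - 21*r + 18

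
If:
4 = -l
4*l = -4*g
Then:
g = 4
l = -4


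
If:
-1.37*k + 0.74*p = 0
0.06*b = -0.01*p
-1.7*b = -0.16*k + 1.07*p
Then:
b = 0.00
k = 0.00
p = 0.00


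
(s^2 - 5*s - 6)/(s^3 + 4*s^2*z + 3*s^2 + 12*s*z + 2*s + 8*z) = (s - 6)/(s^2 + 4*s*z + 2*s + 8*z)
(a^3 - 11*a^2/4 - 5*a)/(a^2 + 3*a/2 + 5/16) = 4*a*(a - 4)/(4*a + 1)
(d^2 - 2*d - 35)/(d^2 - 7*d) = (d + 5)/d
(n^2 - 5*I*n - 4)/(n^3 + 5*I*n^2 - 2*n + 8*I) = (n - 4*I)/(n^2 + 6*I*n - 8)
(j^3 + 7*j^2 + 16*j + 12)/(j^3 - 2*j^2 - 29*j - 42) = (j + 2)/(j - 7)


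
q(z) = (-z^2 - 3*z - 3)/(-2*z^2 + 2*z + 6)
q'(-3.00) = -0.04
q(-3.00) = 0.17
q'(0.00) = -0.33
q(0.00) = -0.50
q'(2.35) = -945.85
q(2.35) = 45.14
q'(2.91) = -5.71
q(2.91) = 3.95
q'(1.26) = -1.92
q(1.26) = -1.57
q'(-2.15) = 0.05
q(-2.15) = 0.16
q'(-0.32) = -0.19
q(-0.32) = -0.42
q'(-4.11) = -0.04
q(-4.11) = 0.21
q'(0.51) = -0.62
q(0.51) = -0.74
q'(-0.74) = 0.12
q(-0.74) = -0.39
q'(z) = (-2*z - 3)/(-2*z^2 + 2*z + 6) + (4*z - 2)*(-z^2 - 3*z - 3)/(-2*z^2 + 2*z + 6)^2 = (-2*z^2 - 6*z - 3)/(z^4 - 2*z^3 - 5*z^2 + 6*z + 9)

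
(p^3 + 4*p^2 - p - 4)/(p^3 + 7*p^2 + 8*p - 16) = (p + 1)/(p + 4)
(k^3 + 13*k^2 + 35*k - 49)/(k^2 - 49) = (k^2 + 6*k - 7)/(k - 7)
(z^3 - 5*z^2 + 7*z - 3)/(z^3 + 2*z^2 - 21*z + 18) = (z - 1)/(z + 6)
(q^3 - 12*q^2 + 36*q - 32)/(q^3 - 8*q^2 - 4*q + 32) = (q - 2)/(q + 2)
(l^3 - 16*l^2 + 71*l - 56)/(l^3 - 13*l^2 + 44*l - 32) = (l - 7)/(l - 4)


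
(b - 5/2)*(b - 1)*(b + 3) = b^3 - b^2/2 - 8*b + 15/2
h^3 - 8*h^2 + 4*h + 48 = (h - 6)*(h - 4)*(h + 2)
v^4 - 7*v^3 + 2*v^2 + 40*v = v*(v - 5)*(v - 4)*(v + 2)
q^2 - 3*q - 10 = (q - 5)*(q + 2)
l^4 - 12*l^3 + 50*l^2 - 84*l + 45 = (l - 5)*(l - 3)^2*(l - 1)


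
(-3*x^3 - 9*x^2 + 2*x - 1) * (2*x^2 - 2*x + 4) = -6*x^5 - 12*x^4 + 10*x^3 - 42*x^2 + 10*x - 4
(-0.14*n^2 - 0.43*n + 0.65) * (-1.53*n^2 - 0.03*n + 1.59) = 0.2142*n^4 + 0.6621*n^3 - 1.2042*n^2 - 0.7032*n + 1.0335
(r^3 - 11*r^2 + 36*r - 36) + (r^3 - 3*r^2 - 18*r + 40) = 2*r^3 - 14*r^2 + 18*r + 4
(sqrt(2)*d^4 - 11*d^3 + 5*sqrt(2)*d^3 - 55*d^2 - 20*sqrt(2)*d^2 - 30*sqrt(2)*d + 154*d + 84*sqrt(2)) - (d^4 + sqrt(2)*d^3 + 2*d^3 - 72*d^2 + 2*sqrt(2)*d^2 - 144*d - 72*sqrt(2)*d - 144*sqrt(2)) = -d^4 + sqrt(2)*d^4 - 13*d^3 + 4*sqrt(2)*d^3 - 22*sqrt(2)*d^2 + 17*d^2 + 42*sqrt(2)*d + 298*d + 228*sqrt(2)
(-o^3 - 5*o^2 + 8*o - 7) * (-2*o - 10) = 2*o^4 + 20*o^3 + 34*o^2 - 66*o + 70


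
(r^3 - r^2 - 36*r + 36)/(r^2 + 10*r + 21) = (r^3 - r^2 - 36*r + 36)/(r^2 + 10*r + 21)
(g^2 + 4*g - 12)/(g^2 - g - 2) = (g + 6)/(g + 1)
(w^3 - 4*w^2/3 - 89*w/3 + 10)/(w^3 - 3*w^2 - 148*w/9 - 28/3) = 3*(3*w^2 + 14*w - 5)/(9*w^2 + 27*w + 14)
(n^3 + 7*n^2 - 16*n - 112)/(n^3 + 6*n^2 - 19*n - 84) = (n + 4)/(n + 3)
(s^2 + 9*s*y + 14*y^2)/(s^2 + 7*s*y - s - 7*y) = (s + 2*y)/(s - 1)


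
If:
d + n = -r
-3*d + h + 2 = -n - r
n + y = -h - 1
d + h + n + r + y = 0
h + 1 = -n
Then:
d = 1/2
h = 0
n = -1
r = 1/2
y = 0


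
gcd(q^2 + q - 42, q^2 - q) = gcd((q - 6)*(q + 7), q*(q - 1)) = 1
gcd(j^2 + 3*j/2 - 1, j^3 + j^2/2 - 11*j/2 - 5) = j + 2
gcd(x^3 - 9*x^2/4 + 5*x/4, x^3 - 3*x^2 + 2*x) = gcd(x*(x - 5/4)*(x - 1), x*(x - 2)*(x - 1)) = x^2 - x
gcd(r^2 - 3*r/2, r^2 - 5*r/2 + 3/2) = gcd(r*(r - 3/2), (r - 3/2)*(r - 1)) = r - 3/2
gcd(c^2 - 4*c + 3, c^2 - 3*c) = c - 3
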